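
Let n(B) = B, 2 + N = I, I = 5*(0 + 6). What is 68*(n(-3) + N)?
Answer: 1700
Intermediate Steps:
I = 30 (I = 5*6 = 30)
N = 28 (N = -2 + 30 = 28)
68*(n(-3) + N) = 68*(-3 + 28) = 68*25 = 1700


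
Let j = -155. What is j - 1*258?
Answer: -413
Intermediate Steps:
j - 1*258 = -155 - 1*258 = -155 - 258 = -413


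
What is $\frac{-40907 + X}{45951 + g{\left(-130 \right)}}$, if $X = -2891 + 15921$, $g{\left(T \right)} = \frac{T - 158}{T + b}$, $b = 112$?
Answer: $- \frac{27877}{45967} \approx -0.60646$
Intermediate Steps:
$g{\left(T \right)} = \frac{-158 + T}{112 + T}$ ($g{\left(T \right)} = \frac{T - 158}{T + 112} = \frac{T - 158}{112 + T} = \frac{-158 + T}{112 + T}$)
$X = 13030$
$\frac{-40907 + X}{45951 + g{\left(-130 \right)}} = \frac{-40907 + 13030}{45951 + \frac{-158 - 130}{112 - 130}} = - \frac{27877}{45951 + \frac{1}{-18} \left(-288\right)} = - \frac{27877}{45951 - -16} = - \frac{27877}{45951 + 16} = - \frac{27877}{45967}$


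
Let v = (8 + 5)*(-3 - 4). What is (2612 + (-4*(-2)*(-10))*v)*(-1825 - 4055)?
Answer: -58164960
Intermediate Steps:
v = -91 (v = 13*(-7) = -91)
(2612 + (-4*(-2)*(-10))*v)*(-1825 - 4055) = (2612 + (-4*(-2)*(-10))*(-91))*(-1825 - 4055) = (2612 + (8*(-10))*(-91))*(-5880) = (2612 - 80*(-91))*(-5880) = (2612 + 7280)*(-5880) = 9892*(-5880) = -58164960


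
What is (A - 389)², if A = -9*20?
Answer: 323761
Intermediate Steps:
A = -180
(A - 389)² = (-180 - 389)² = (-569)² = 323761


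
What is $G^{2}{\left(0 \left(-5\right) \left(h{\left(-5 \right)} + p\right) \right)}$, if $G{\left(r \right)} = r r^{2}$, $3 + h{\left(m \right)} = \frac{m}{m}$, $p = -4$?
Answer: $0$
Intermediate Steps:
$h{\left(m \right)} = -2$ ($h{\left(m \right)} = -3 + \frac{m}{m} = -3 + 1 = -2$)
$G{\left(r \right)} = r^{3}$
$G^{2}{\left(0 \left(-5\right) \left(h{\left(-5 \right)} + p\right) \right)} = \left(\left(0 \left(-5\right) \left(-2 - 4\right)\right)^{3}\right)^{2} = \left(\left(0 \left(-6\right)\right)^{3}\right)^{2} = \left(0^{3}\right)^{2} = 0^{2} = 0$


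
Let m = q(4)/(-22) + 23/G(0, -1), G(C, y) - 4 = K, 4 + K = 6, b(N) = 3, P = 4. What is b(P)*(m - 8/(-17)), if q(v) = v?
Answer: 4625/374 ≈ 12.366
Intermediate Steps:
K = 2 (K = -4 + 6 = 2)
G(C, y) = 6 (G(C, y) = 4 + 2 = 6)
m = 241/66 (m = 4/(-22) + 23/6 = 4*(-1/22) + 23*(⅙) = -2/11 + 23/6 = 241/66 ≈ 3.6515)
b(P)*(m - 8/(-17)) = 3*(241/66 - 8/(-17)) = 3*(241/66 - 8*(-1/17)) = 3*(241/66 + 8/17) = 3*(4625/1122) = 4625/374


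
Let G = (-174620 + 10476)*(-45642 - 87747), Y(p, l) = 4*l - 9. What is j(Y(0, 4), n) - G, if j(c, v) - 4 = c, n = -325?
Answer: -21895004005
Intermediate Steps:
Y(p, l) = -9 + 4*l
j(c, v) = 4 + c
G = 21895004016 (G = -164144*(-133389) = 21895004016)
j(Y(0, 4), n) - G = (4 + (-9 + 4*4)) - 1*21895004016 = (4 + (-9 + 16)) - 21895004016 = (4 + 7) - 21895004016 = 11 - 21895004016 = -21895004005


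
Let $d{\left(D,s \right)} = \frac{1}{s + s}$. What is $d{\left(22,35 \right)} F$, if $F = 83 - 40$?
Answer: $\frac{43}{70} \approx 0.61429$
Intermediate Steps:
$d{\left(D,s \right)} = \frac{1}{2 s}$
$F = 43$ ($F = 83 - 40 = 43$)
$d{\left(22,35 \right)} F = \frac{1}{2 \cdot 35} \cdot 43 = \frac{1}{2} \cdot \frac{1}{35} \cdot 43 = \frac{1}{70} \cdot 43 = \frac{43}{70}$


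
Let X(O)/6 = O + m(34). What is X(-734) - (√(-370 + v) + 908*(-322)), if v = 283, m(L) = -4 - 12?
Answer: 287876 - I*√87 ≈ 2.8788e+5 - 9.3274*I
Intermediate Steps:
m(L) = -16
X(O) = -96 + 6*O (X(O) = 6*(O - 16) = 6*(-16 + O) = -96 + 6*O)
X(-734) - (√(-370 + v) + 908*(-322)) = (-96 + 6*(-734)) - (√(-370 + 283) + 908*(-322)) = (-96 - 4404) - (√(-87) - 292376) = -4500 - (I*√87 - 292376) = -4500 - (-292376 + I*√87) = -4500 + (292376 - I*√87) = 287876 - I*√87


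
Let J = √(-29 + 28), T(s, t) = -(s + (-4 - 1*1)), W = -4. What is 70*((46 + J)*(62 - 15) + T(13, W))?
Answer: 150780 + 3290*I ≈ 1.5078e+5 + 3290.0*I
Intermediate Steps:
T(s, t) = 5 - s (T(s, t) = -(s + (-4 - 1)) = -(s - 5) = -(-5 + s) = 5 - s)
J = I (J = √(-1) = I ≈ 1.0*I)
70*((46 + J)*(62 - 15) + T(13, W)) = 70*((46 + I)*(62 - 15) + (5 - 1*13)) = 70*((46 + I)*47 + (5 - 13)) = 70*((2162 + 47*I) - 8) = 70*(2154 + 47*I) = 150780 + 3290*I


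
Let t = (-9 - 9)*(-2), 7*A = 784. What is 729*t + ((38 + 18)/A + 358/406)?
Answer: 10655625/406 ≈ 26245.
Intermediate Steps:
A = 112 (A = (1/7)*784 = 112)
t = 36 (t = -18*(-2) = 36)
729*t + ((38 + 18)/A + 358/406) = 729*36 + ((38 + 18)/112 + 358/406) = 26244 + (56*(1/112) + 358*(1/406)) = 26244 + (1/2 + 179/203) = 26244 + 561/406 = 10655625/406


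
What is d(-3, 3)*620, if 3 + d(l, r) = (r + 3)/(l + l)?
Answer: -2480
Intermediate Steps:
d(l, r) = -3 + (3 + r)/(2*l) (d(l, r) = -3 + (r + 3)/(l + l) = -3 + (3 + r)/((2*l)) = -3 + (3 + r)*(1/(2*l)) = -3 + (3 + r)/(2*l))
d(-3, 3)*620 = ((1/2)*(3 + 3 - 6*(-3))/(-3))*620 = ((1/2)*(-1/3)*(3 + 3 + 18))*620 = ((1/2)*(-1/3)*24)*620 = -4*620 = -2480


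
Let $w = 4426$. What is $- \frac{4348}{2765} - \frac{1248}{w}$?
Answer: $- \frac{11347484}{6118945} \approx -1.8545$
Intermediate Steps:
$- \frac{4348}{2765} - \frac{1248}{w} = - \frac{4348}{2765} - \frac{1248}{4426} = \left(-4348\right) \frac{1}{2765} - \frac{624}{2213} = - \frac{4348}{2765} - \frac{624}{2213} = - \frac{11347484}{6118945}$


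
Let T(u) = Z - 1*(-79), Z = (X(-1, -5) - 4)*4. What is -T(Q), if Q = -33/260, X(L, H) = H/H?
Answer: -67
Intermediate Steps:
X(L, H) = 1
Q = -33/260 (Q = -33*1/260 = -33/260 ≈ -0.12692)
Z = -12 (Z = (1 - 4)*4 = -3*4 = -12)
T(u) = 67 (T(u) = -12 - 1*(-79) = -12 + 79 = 67)
-T(Q) = -1*67 = -67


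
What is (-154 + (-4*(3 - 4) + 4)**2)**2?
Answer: 8100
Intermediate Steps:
(-154 + (-4*(3 - 4) + 4)**2)**2 = (-154 + (-4*(-1) + 4)**2)**2 = (-154 + (4 + 4)**2)**2 = (-154 + 8**2)**2 = (-154 + 64)**2 = (-90)**2 = 8100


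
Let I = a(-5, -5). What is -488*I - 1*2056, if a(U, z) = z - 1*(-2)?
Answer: -592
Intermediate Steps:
a(U, z) = 2 + z (a(U, z) = z + 2 = 2 + z)
I = -3 (I = 2 - 5 = -3)
-488*I - 1*2056 = -488*(-3) - 1*2056 = 1464 - 2056 = -592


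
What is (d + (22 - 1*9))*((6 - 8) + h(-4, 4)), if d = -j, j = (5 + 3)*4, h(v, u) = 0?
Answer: 38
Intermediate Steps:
j = 32 (j = 8*4 = 32)
d = -32 (d = -1*32 = -32)
(d + (22 - 1*9))*((6 - 8) + h(-4, 4)) = (-32 + (22 - 1*9))*((6 - 8) + 0) = (-32 + (22 - 9))*(-2 + 0) = (-32 + 13)*(-2) = -19*(-2) = 38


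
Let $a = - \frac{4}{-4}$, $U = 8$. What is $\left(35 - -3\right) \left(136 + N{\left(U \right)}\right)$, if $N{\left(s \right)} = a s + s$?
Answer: $5776$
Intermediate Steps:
$a = 1$ ($a = \left(-4\right) \left(- \frac{1}{4}\right) = 1$)
$N{\left(s \right)} = 2 s$ ($N{\left(s \right)} = 1 s + s = s + s = 2 s$)
$\left(35 - -3\right) \left(136 + N{\left(U \right)}\right) = \left(35 - -3\right) \left(136 + 2 \cdot 8\right) = \left(35 + 3\right) \left(136 + 16\right) = 38 \cdot 152 = 5776$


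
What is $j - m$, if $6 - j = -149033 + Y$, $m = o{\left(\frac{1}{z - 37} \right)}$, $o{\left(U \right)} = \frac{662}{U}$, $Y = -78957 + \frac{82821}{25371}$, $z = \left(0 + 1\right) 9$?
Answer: $\frac{2084893517}{8457} \approx 2.4653 \cdot 10^{5}$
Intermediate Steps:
$z = 9$ ($z = 1 \cdot 9 = 9$)
$Y = - \frac{667711742}{8457}$ ($Y = -78957 + 82821 \cdot \frac{1}{25371} = -78957 + \frac{27607}{8457} = - \frac{667711742}{8457} \approx -78954.0$)
$m = -18536$ ($m = \frac{662}{\frac{1}{9 - 37}} = \frac{662}{\frac{1}{-28}} = \frac{662}{- \frac{1}{28}} = 662 \left(-28\right) = -18536$)
$j = \frac{1928134565}{8457}$ ($j = 6 - \left(-149033 - \frac{667711742}{8457}\right) = 6 - - \frac{1928083823}{8457} = 6 + \frac{1928083823}{8457} = \frac{1928134565}{8457} \approx 2.2799 \cdot 10^{5}$)
$j - m = \frac{1928134565}{8457} - -18536 = \frac{1928134565}{8457} + 18536 = \frac{2084893517}{8457}$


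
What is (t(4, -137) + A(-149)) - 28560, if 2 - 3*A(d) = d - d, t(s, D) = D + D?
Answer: -86500/3 ≈ -28833.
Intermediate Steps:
t(s, D) = 2*D
A(d) = ⅔ (A(d) = ⅔ - (d - d)/3 = ⅔ - ⅓*0 = ⅔ + 0 = ⅔)
(t(4, -137) + A(-149)) - 28560 = (2*(-137) + ⅔) - 28560 = (-274 + ⅔) - 28560 = -820/3 - 28560 = -86500/3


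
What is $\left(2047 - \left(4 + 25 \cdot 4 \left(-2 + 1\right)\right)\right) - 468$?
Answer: $1675$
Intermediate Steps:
$\left(2047 - \left(4 + 25 \cdot 4 \left(-2 + 1\right)\right)\right) - 468 = \left(2047 - \left(4 + 25 \cdot 4 \left(-1\right)\right)\right) - 468 = \left(2047 - -96\right) - 468 = \left(2047 + \left(100 - 4\right)\right) - 468 = \left(2047 + 96\right) - 468 = 2143 - 468 = 1675$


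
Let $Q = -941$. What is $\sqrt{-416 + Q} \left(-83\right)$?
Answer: $- 83 i \sqrt{1357} \approx - 3057.5 i$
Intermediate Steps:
$\sqrt{-416 + Q} \left(-83\right) = \sqrt{-416 - 941} \left(-83\right) = \sqrt{-1357} \left(-83\right) = i \sqrt{1357} \left(-83\right) = - 83 i \sqrt{1357}$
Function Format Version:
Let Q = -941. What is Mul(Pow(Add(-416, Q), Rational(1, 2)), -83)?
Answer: Mul(-83, I, Pow(1357, Rational(1, 2))) ≈ Mul(-3057.5, I)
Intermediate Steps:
Mul(Pow(Add(-416, Q), Rational(1, 2)), -83) = Mul(Pow(Add(-416, -941), Rational(1, 2)), -83) = Mul(Pow(-1357, Rational(1, 2)), -83) = Mul(Mul(I, Pow(1357, Rational(1, 2))), -83) = Mul(-83, I, Pow(1357, Rational(1, 2)))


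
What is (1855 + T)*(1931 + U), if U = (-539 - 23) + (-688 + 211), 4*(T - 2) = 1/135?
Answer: 223620163/135 ≈ 1.6564e+6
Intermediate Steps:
T = 1081/540 (T = 2 + (¼)/135 = 2 + (¼)*(1/135) = 2 + 1/540 = 1081/540 ≈ 2.0019)
U = -1039 (U = -562 - 477 = -1039)
(1855 + T)*(1931 + U) = (1855 + 1081/540)*(1931 - 1039) = (1002781/540)*892 = 223620163/135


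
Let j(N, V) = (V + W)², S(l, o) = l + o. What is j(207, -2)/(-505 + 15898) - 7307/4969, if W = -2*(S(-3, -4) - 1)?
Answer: -15928961/10926831 ≈ -1.4578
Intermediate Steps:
W = 16 (W = -2*((-3 - 4) - 1) = -2*(-7 - 1) = -2*(-8) = 16)
j(N, V) = (16 + V)² (j(N, V) = (V + 16)² = (16 + V)²)
j(207, -2)/(-505 + 15898) - 7307/4969 = (16 - 2)²/(-505 + 15898) - 7307/4969 = 14²/15393 - 7307*1/4969 = 196*(1/15393) - 7307/4969 = 28/2199 - 7307/4969 = -15928961/10926831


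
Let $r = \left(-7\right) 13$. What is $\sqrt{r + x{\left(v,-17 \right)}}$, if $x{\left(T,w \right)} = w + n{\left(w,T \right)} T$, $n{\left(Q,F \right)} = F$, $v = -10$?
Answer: $2 i \sqrt{2} \approx 2.8284 i$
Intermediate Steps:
$r = -91$
$x{\left(T,w \right)} = w + T^{2}$ ($x{\left(T,w \right)} = w + T T = w + T^{2}$)
$\sqrt{r + x{\left(v,-17 \right)}} = \sqrt{-91 - \left(17 - \left(-10\right)^{2}\right)} = \sqrt{-91 + \left(-17 + 100\right)} = \sqrt{-91 + 83} = \sqrt{-8} = 2 i \sqrt{2}$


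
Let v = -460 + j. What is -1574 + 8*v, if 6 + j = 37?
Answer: -5006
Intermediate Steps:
j = 31 (j = -6 + 37 = 31)
v = -429 (v = -460 + 31 = -429)
-1574 + 8*v = -1574 + 8*(-429) = -1574 - 3432 = -5006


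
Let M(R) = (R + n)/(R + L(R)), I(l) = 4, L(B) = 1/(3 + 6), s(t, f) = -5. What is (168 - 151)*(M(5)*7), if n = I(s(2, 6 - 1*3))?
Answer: 9639/46 ≈ 209.54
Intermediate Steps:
L(B) = ⅑ (L(B) = 1/9 = ⅑)
n = 4
M(R) = (4 + R)/(⅑ + R) (M(R) = (R + 4)/(R + ⅑) = (4 + R)/(⅑ + R))
(168 - 151)*(M(5)*7) = (168 - 151)*((9*(4 + 5)/(1 + 9*5))*7) = 17*((9*9/(1 + 45))*7) = 17*((9*9/46)*7) = 17*((9*(1/46)*9)*7) = 17*((81/46)*7) = 17*(567/46) = 9639/46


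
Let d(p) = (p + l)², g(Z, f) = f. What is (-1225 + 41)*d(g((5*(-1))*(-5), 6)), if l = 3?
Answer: -95904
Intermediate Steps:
d(p) = (3 + p)² (d(p) = (p + 3)² = (3 + p)²)
(-1225 + 41)*d(g((5*(-1))*(-5), 6)) = (-1225 + 41)*(3 + 6)² = -1184*9² = -1184*81 = -95904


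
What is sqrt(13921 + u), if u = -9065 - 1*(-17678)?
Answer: sqrt(22534) ≈ 150.11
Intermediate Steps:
u = 8613 (u = -9065 + 17678 = 8613)
sqrt(13921 + u) = sqrt(13921 + 8613) = sqrt(22534)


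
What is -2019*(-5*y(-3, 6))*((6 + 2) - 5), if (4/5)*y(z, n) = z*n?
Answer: -1362825/2 ≈ -6.8141e+5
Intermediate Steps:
y(z, n) = 5*n*z/4 (y(z, n) = 5*(z*n)/4 = 5*(n*z)/4 = 5*n*z/4)
-2019*(-5*y(-3, 6))*((6 + 2) - 5) = -2019*(-25*6*(-3)/4)*((6 + 2) - 5) = -2019*(-5*(-45/2))*(8 - 5) = -454275*3/2 = -2019*675/2 = -1362825/2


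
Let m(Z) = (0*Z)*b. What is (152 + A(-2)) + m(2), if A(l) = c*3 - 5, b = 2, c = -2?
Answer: 141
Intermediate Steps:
m(Z) = 0 (m(Z) = (0*Z)*2 = 0*2 = 0)
A(l) = -11 (A(l) = -2*3 - 5 = -6 - 5 = -11)
(152 + A(-2)) + m(2) = (152 - 11) + 0 = 141 + 0 = 141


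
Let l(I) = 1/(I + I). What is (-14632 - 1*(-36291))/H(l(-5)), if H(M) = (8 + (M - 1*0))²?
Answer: 2165900/6241 ≈ 347.04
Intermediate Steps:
l(I) = 1/(2*I)
H(M) = (8 + M)² (H(M) = (8 + (M + 0))² = (8 + M)²)
(-14632 - 1*(-36291))/H(l(-5)) = (-14632 - 1*(-36291))/((8 + (½)/(-5))²) = (-14632 + 36291)/((8 + (½)*(-⅕))²) = 21659/((8 - ⅒)²) = 21659/((79/10)²) = 21659/(6241/100) = 21659*(100/6241) = 2165900/6241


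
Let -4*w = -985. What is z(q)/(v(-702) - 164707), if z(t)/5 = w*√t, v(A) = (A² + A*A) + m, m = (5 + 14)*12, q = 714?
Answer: 4925*√714/3284516 ≈ 0.040067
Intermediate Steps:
m = 228 (m = 19*12 = 228)
w = 985/4 (w = -¼*(-985) = 985/4 ≈ 246.25)
v(A) = 228 + 2*A² (v(A) = (A² + A*A) + 228 = (A² + A²) + 228 = 2*A² + 228 = 228 + 2*A²)
z(t) = 4925*√t/4 (z(t) = 5*(985*√t/4) = 4925*√t/4)
z(q)/(v(-702) - 164707) = (4925*√714/4)/((228 + 2*(-702)²) - 164707) = (4925*√714/4)/((228 + 2*492804) - 164707) = (4925*√714/4)/((228 + 985608) - 164707) = (4925*√714/4)/(985836 - 164707) = (4925*√714/4)/821129 = (4925*√714/4)*(1/821129) = 4925*√714/3284516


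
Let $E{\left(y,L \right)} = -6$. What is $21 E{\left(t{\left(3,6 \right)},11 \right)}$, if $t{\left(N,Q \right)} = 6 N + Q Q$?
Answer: $-126$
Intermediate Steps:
$t{\left(N,Q \right)} = Q^{2} + 6 N$ ($t{\left(N,Q \right)} = 6 N + Q^{2} = Q^{2} + 6 N$)
$21 E{\left(t{\left(3,6 \right)},11 \right)} = 21 \left(-6\right) = -126$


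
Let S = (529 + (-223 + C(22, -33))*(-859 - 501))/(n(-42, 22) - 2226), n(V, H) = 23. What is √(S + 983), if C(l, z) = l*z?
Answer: 2*√481564785/2203 ≈ 19.922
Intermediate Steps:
S = -1291169/2203 (S = (529 + (-223 + 22*(-33))*(-859 - 501))/(23 - 2226) = (529 + (-223 - 726)*(-1360))/(-2203) = (529 - 949*(-1360))*(-1/2203) = (529 + 1290640)*(-1/2203) = 1291169*(-1/2203) = -1291169/2203 ≈ -586.10)
√(S + 983) = √(-1291169/2203 + 983) = √(874380/2203) = 2*√481564785/2203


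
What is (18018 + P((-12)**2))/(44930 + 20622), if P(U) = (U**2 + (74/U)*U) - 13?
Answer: 38815/65552 ≈ 0.59212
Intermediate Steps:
P(U) = 61 + U**2 (P(U) = (U**2 + 74) - 13 = (74 + U**2) - 13 = 61 + U**2)
(18018 + P((-12)**2))/(44930 + 20622) = (18018 + (61 + ((-12)**2)**2))/(44930 + 20622) = (18018 + (61 + 144**2))/65552 = (18018 + (61 + 20736))*(1/65552) = (18018 + 20797)*(1/65552) = 38815*(1/65552) = 38815/65552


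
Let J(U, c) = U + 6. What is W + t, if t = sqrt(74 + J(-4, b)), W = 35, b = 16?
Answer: 35 + 2*sqrt(19) ≈ 43.718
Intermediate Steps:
J(U, c) = 6 + U
t = 2*sqrt(19) (t = sqrt(74 + (6 - 4)) = sqrt(74 + 2) = sqrt(76) = 2*sqrt(19) ≈ 8.7178)
W + t = 35 + 2*sqrt(19)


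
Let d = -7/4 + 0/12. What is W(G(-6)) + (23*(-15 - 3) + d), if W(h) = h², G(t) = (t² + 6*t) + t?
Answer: -1519/4 ≈ -379.75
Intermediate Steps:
d = -7/4 (d = -7*¼ + 0*(1/12) = -7/4 + 0 = -7/4 ≈ -1.7500)
G(t) = t² + 7*t
W(G(-6)) + (23*(-15 - 3) + d) = (-6*(7 - 6))² + (23*(-15 - 3) - 7/4) = (-6*1)² + (23*(-18) - 7/4) = (-6)² + (-414 - 7/4) = 36 - 1663/4 = -1519/4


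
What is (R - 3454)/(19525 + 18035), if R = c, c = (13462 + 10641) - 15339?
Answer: 177/1252 ≈ 0.14137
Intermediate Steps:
c = 8764 (c = 24103 - 15339 = 8764)
R = 8764
(R - 3454)/(19525 + 18035) = (8764 - 3454)/(19525 + 18035) = 5310/37560 = 5310*(1/37560) = 177/1252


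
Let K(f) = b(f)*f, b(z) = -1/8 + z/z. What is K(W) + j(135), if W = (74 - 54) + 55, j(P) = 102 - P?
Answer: 261/8 ≈ 32.625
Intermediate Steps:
b(z) = 7/8 (b(z) = -1*⅛ + 1 = -⅛ + 1 = 7/8)
W = 75 (W = 20 + 55 = 75)
K(f) = 7*f/8
K(W) + j(135) = (7/8)*75 + (102 - 1*135) = 525/8 + (102 - 135) = 525/8 - 33 = 261/8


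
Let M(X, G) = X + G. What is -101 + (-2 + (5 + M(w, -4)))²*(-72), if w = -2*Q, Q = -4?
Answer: -3629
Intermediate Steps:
w = 8 (w = -2*(-4) = -1*(-8) = 8)
M(X, G) = G + X
-101 + (-2 + (5 + M(w, -4)))²*(-72) = -101 + (-2 + (5 + (-4 + 8)))²*(-72) = -101 + (-2 + (5 + 4))²*(-72) = -101 + (-2 + 9)²*(-72) = -101 + 7²*(-72) = -101 + 49*(-72) = -101 - 3528 = -3629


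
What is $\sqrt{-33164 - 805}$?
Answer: $13 i \sqrt{201} \approx 184.31 i$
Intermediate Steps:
$\sqrt{-33164 - 805} = \sqrt{-33969} = 13 i \sqrt{201}$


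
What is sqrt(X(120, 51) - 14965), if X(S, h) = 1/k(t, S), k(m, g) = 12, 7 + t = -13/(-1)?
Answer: I*sqrt(538737)/6 ≈ 122.33*I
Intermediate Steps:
t = 6 (t = -7 - 13/(-1) = -7 - 13*(-1) = -7 + 13 = 6)
X(S, h) = 1/12
sqrt(X(120, 51) - 14965) = sqrt(1/12 - 14965) = sqrt(-179579/12) = I*sqrt(538737)/6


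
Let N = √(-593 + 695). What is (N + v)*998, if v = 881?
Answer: 879238 + 998*√102 ≈ 8.8932e+5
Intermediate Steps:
N = √102 ≈ 10.100
(N + v)*998 = (√102 + 881)*998 = (881 + √102)*998 = 879238 + 998*√102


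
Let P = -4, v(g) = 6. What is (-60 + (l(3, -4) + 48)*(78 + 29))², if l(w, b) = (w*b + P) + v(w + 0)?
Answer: 16048036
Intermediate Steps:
l(w, b) = 2 + b*w (l(w, b) = (w*b - 4) + 6 = (b*w - 4) + 6 = (-4 + b*w) + 6 = 2 + b*w)
(-60 + (l(3, -4) + 48)*(78 + 29))² = (-60 + ((2 - 4*3) + 48)*(78 + 29))² = (-60 + ((2 - 12) + 48)*107)² = (-60 + (-10 + 48)*107)² = (-60 + 38*107)² = (-60 + 4066)² = 4006² = 16048036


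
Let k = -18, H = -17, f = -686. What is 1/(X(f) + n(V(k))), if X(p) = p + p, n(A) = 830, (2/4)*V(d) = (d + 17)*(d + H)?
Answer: -1/542 ≈ -0.0018450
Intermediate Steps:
V(d) = 2*(-17 + d)*(17 + d) (V(d) = 2*((d + 17)*(d - 17)) = 2*((17 + d)*(-17 + d)) = 2*((-17 + d)*(17 + d)) = 2*(-17 + d)*(17 + d))
X(p) = 2*p
1/(X(f) + n(V(k))) = 1/(2*(-686) + 830) = 1/(-1372 + 830) = 1/(-542) = -1/542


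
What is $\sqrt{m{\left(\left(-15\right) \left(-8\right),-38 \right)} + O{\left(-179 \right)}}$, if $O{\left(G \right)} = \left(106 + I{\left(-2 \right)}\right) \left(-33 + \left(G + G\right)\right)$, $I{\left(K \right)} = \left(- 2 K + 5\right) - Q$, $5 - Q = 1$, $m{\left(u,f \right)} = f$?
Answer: $11 i \sqrt{359} \approx 208.42 i$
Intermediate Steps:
$Q = 4$ ($Q = 5 - 1 = 4$)
$I{\left(K \right)} = 1 - 2 K$ ($I{\left(K \right)} = \left(- 2 K + 5\right) - 4 = \left(5 - 2 K\right) - 4 = 1 - 2 K$)
$O{\left(G \right)} = -3663 + 222 G$ ($O{\left(G \right)} = \left(106 + \left(1 - -4\right)\right) \left(-33 + \left(G + G\right)\right) = \left(106 + \left(1 + 4\right)\right) \left(-33 + 2 G\right) = \left(106 + 5\right) \left(-33 + 2 G\right) = 111 \left(-33 + 2 G\right) = -3663 + 222 G$)
$\sqrt{m{\left(\left(-15\right) \left(-8\right),-38 \right)} + O{\left(-179 \right)}} = \sqrt{-38 + \left(-3663 + 222 \left(-179\right)\right)} = \sqrt{-38 - 43401} = \sqrt{-43439} = 11 i \sqrt{359}$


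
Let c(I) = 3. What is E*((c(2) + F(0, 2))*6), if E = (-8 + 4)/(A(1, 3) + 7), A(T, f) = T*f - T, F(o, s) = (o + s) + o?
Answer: -40/3 ≈ -13.333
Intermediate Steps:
F(o, s) = s + 2*o
A(T, f) = -T + T*f
E = -4/9 (E = (-8 + 4)/(1*(-1 + 3) + 7) = -4/(1*2 + 7) = -4/(2 + 7) = -4/9 ≈ -0.44444)
E*((c(2) + F(0, 2))*6) = -4*(3 + (2 + 2*0))*6/9 = -4*(3 + (2 + 0))*6/9 = -4*(3 + 2)*6/9 = -20*6/9 = -4/9*30 = -40/3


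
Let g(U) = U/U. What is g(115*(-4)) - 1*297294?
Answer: -297293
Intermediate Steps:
g(U) = 1
g(115*(-4)) - 1*297294 = 1 - 1*297294 = 1 - 297294 = -297293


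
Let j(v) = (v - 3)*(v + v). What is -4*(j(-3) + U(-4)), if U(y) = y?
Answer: -128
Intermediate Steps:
j(v) = 2*v*(-3 + v) (j(v) = (-3 + v)*(2*v) = 2*v*(-3 + v))
-4*(j(-3) + U(-4)) = -4*(2*(-3)*(-3 - 3) - 4) = -4*(2*(-3)*(-6) - 4) = -4*(36 - 4) = -4*32 = -128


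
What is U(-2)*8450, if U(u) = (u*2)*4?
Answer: -135200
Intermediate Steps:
U(u) = 8*u (U(u) = (2*u)*4 = 8*u)
U(-2)*8450 = (8*(-2))*8450 = -16*8450 = -135200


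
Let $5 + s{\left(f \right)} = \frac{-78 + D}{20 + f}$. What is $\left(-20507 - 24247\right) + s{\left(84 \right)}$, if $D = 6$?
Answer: $- \frac{581876}{13} \approx -44760.0$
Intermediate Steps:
$s{\left(f \right)} = -5 - \frac{72}{20 + f}$ ($s{\left(f \right)} = -5 + \frac{-78 + 6}{20 + f} = -5 - \frac{72}{20 + f}$)
$\left(-20507 - 24247\right) + s{\left(84 \right)} = \left(-20507 - 24247\right) + \frac{-172 - 420}{20 + 84} = -44754 + \frac{-172 - 420}{104} = -44754 + \frac{1}{104} \left(-592\right) = -44754 - \frac{74}{13} = - \frac{581876}{13}$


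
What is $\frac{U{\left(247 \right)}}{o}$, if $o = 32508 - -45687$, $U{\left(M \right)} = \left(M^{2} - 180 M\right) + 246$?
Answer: $\frac{3359}{15639} \approx 0.21478$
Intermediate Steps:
$U{\left(M \right)} = 246 + M^{2} - 180 M$
$o = 78195$ ($o = 32508 + 45687 = 78195$)
$\frac{U{\left(247 \right)}}{o} = \frac{246 + 247^{2} - 44460}{78195} = \left(246 + 61009 - 44460\right) \frac{1}{78195} = 16795 \cdot \frac{1}{78195} = \frac{3359}{15639}$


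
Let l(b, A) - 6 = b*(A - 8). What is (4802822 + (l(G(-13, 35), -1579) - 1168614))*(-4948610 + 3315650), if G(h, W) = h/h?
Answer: -5931934585920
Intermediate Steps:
G(h, W) = 1
l(b, A) = 6 + b*(-8 + A) (l(b, A) = 6 + b*(A - 8) = 6 + b*(-8 + A))
(4802822 + (l(G(-13, 35), -1579) - 1168614))*(-4948610 + 3315650) = (4802822 + ((6 - 8*1 - 1579*1) - 1168614))*(-4948610 + 3315650) = (4802822 + ((6 - 8 - 1579) - 1168614))*(-1632960) = (4802822 + (-1581 - 1168614))*(-1632960) = (4802822 - 1170195)*(-1632960) = 3632627*(-1632960) = -5931934585920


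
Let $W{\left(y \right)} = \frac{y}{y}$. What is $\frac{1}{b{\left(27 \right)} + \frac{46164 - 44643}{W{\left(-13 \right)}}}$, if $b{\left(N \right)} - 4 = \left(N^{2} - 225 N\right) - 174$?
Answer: $- \frac{1}{3995} \approx -0.00025031$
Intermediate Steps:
$W{\left(y \right)} = 1$
$b{\left(N \right)} = -170 + N^{2} - 225 N$ ($b{\left(N \right)} = 4 - \left(174 - N^{2} + 225 N\right) = -170 + N^{2} - 225 N$)
$\frac{1}{b{\left(27 \right)} + \frac{46164 - 44643}{W{\left(-13 \right)}}} = \frac{1}{\left(-170 + 27^{2} - 6075\right) + \frac{46164 - 44643}{1}} = \frac{1}{\left(-170 + 729 - 6075\right) + \left(46164 - 44643\right) 1} = \frac{1}{-5516 + 1521 \cdot 1} = \frac{1}{-5516 + 1521} = \frac{1}{-3995} = - \frac{1}{3995}$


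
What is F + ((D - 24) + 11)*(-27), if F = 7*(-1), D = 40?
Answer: -736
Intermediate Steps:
F = -7
F + ((D - 24) + 11)*(-27) = -7 + ((40 - 24) + 11)*(-27) = -7 + (16 + 11)*(-27) = -7 + 27*(-27) = -7 - 729 = -736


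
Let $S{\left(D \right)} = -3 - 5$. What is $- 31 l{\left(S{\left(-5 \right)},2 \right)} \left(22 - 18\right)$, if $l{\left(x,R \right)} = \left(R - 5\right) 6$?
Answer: $2232$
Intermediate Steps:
$S{\left(D \right)} = -8$ ($S{\left(D \right)} = -3 - 5 = -8$)
$l{\left(x,R \right)} = -30 + 6 R$ ($l{\left(x,R \right)} = \left(-5 + R\right) 6 = -30 + 6 R$)
$- 31 l{\left(S{\left(-5 \right)},2 \right)} \left(22 - 18\right) = - 31 \left(-30 + 6 \cdot 2\right) \left(22 - 18\right) = - 31 \left(-30 + 12\right) \left(22 - 18\right) = \left(-31\right) \left(-18\right) 4 = 558 \cdot 4 = 2232$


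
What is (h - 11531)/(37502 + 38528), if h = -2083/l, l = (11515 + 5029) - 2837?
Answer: -15805750/104214321 ≈ -0.15167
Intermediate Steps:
l = 13707 (l = 16544 - 2837 = 13707)
h = -2083/13707 ≈ -0.15197
(h - 11531)/(37502 + 38528) = (-2083/13707 - 11531)/(37502 + 38528) = -158057500/13707/76030 = -158057500/13707*1/76030 = -15805750/104214321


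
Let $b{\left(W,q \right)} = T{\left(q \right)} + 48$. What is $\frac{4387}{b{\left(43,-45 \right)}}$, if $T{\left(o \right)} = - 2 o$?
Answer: $\frac{4387}{138} \approx 31.79$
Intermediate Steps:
$b{\left(W,q \right)} = 48 - 2 q$ ($b{\left(W,q \right)} = - 2 q + 48 = 48 - 2 q$)
$\frac{4387}{b{\left(43,-45 \right)}} = \frac{4387}{48 - -90} = \frac{4387}{48 + 90} = \frac{4387}{138}$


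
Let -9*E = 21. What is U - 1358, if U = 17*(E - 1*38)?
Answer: -6131/3 ≈ -2043.7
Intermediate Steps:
E = -7/3 (E = -⅑*21 = -7/3 ≈ -2.3333)
U = -2057/3 (U = 17*(-7/3 - 1*38) = 17*(-7/3 - 38) = 17*(-121/3) = -2057/3 ≈ -685.67)
U - 1358 = -2057/3 - 1358 = -6131/3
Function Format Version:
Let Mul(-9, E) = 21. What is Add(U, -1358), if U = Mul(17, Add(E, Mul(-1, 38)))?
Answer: Rational(-6131, 3) ≈ -2043.7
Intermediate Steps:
E = Rational(-7, 3) (E = Mul(Rational(-1, 9), 21) = Rational(-7, 3) ≈ -2.3333)
U = Rational(-2057, 3) (U = Mul(17, Add(Rational(-7, 3), Mul(-1, 38))) = Mul(17, Add(Rational(-7, 3), -38)) = Mul(17, Rational(-121, 3)) = Rational(-2057, 3) ≈ -685.67)
Add(U, -1358) = Add(Rational(-2057, 3), -1358) = Rational(-6131, 3)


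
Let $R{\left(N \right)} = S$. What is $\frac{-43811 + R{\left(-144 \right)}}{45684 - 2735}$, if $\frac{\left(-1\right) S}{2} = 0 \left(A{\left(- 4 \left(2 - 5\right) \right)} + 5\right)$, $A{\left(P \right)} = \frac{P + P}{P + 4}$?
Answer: $- \frac{43811}{42949} \approx -1.0201$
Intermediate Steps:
$A{\left(P \right)} = \frac{2 P}{4 + P}$
$S = 0$ ($S = - 2 \cdot 0 \left(\frac{2 \left(- 4 \left(2 - 5\right)\right)}{4 - 4 \left(2 - 5\right)} + 5\right) = - 2 \cdot 0 \left(\frac{2 \left(\left(-4\right) \left(-3\right)\right)}{4 - -12} + 5\right) = - 2 \cdot 0 \left(2 \cdot 12 \frac{1}{4 + 12} + 5\right) = - 2 \cdot 0 \left(2 \cdot 12 \cdot \frac{1}{16} + 5\right) = - 2 \cdot 0 \left(\frac{3}{2} + 5\right) = - 2 \cdot 0 \cdot \frac{13}{2} = \left(-2\right) 0 = 0$)
$R{\left(N \right)} = 0$
$\frac{-43811 + R{\left(-144 \right)}}{45684 - 2735} = \frac{-43811 + 0}{45684 - 2735} = - \frac{43811}{42949}$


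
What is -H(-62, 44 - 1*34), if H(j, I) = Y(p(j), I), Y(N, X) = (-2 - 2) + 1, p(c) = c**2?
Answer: 3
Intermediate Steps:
Y(N, X) = -3 (Y(N, X) = -4 + 1 = -3)
H(j, I) = -3
-H(-62, 44 - 1*34) = -1*(-3) = 3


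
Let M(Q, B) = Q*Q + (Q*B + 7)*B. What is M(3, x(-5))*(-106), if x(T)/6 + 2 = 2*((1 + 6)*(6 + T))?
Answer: -1702890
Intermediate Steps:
x(T) = 492 + 84*T (x(T) = -12 + 6*(2*((1 + 6)*(6 + T))) = -12 + 6*(2*(7*(6 + T))) = -12 + 6*(2*(42 + 7*T)) = -12 + 6*(84 + 14*T) = -12 + (504 + 84*T) = 492 + 84*T)
M(Q, B) = Q**2 + B*(7 + B*Q) (M(Q, B) = Q**2 + (B*Q + 7)*B = Q**2 + (7 + B*Q)*B = Q**2 + B*(7 + B*Q))
M(3, x(-5))*(-106) = (3**2 + 7*(492 + 84*(-5)) + 3*(492 + 84*(-5))**2)*(-106) = (9 + 7*(492 - 420) + 3*(492 - 420)**2)*(-106) = (9 + 7*72 + 3*72**2)*(-106) = (9 + 504 + 3*5184)*(-106) = (9 + 504 + 15552)*(-106) = 16065*(-106) = -1702890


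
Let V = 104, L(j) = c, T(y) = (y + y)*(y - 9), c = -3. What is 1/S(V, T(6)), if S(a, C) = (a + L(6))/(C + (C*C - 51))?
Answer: 1209/101 ≈ 11.970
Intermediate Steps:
T(y) = 2*y*(-9 + y) (T(y) = (2*y)*(-9 + y) = 2*y*(-9 + y))
L(j) = -3
S(a, C) = (-3 + a)/(-51 + C + C²) (S(a, C) = (a - 3)/(C + (C*C - 51)) = (-3 + a)/(C + (C² - 51)) = (-3 + a)/(C + (-51 + C²)) = (-3 + a)/(-51 + C + C²))
1/S(V, T(6)) = 1/((-3 + 104)/(-51 + 2*6*(-9 + 6) + (2*6*(-9 + 6))²)) = 1/(101/(-51 + 2*6*(-3) + (2*6*(-3))²)) = 1/(101/(-51 - 36 + (-36)²)) = 1/(101/(-51 - 36 + 1296)) = 1/(101/1209) = 1209/101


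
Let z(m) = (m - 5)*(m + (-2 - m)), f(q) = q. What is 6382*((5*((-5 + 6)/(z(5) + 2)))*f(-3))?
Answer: -47865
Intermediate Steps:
z(m) = 10 - 2*m (z(m) = (-5 + m)*(-2) = 10 - 2*m)
6382*((5*((-5 + 6)/(z(5) + 2)))*f(-3)) = 6382*((5*((-5 + 6)/((10 - 2*5) + 2)))*(-3)) = 6382*((5*(1/((10 - 10) + 2)))*(-3)) = 6382*((5*(1/(0 + 2)))*(-3)) = 6382*((5*(1/2))*(-3)) = 6382*((5/2)*(-3)) = 6382*(-15/2) = -47865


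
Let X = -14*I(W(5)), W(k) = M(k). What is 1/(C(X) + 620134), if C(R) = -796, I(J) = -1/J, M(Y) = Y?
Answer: 1/619338 ≈ 1.6146e-6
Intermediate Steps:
W(k) = k
X = 14/5 (X = -(-14)/5 = -14*(-⅕) = 14/5 ≈ 2.8000)
1/(C(X) + 620134) = 1/(-796 + 620134) = 1/619338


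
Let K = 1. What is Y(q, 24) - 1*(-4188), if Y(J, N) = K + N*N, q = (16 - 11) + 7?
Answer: 4765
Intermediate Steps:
q = 12 (q = 5 + 7 = 12)
Y(J, N) = 1 + N**2 (Y(J, N) = 1 + N*N = 1 + N**2)
Y(q, 24) - 1*(-4188) = (1 + 24**2) - 1*(-4188) = (1 + 576) + 4188 = 577 + 4188 = 4765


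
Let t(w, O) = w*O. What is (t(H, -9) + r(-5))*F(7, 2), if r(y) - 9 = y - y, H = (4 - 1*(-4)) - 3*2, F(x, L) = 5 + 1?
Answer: -54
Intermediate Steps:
F(x, L) = 6
H = 2 (H = (4 + 4) - 6 = 8 - 6 = 2)
t(w, O) = O*w
r(y) = 9 (r(y) = 9 + (y - y) = 9 + 0 = 9)
(t(H, -9) + r(-5))*F(7, 2) = (-9*2 + 9)*6 = (-18 + 9)*6 = -9*6 = -54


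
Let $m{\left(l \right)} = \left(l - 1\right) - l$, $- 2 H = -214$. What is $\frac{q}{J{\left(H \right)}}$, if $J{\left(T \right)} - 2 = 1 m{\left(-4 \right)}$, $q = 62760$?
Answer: $62760$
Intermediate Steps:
$H = 107$ ($H = \left(- \frac{1}{2}\right) \left(-214\right) = 107$)
$m{\left(l \right)} = -1$ ($m{\left(l \right)} = \left(l - 1\right) - l = \left(-1 + l\right) - l = -1$)
$J{\left(T \right)} = 1$ ($J{\left(T \right)} = 2 + 1 \left(-1\right) = 2 - 1 = 1$)
$\frac{q}{J{\left(H \right)}} = \frac{62760}{1} = 62760 \cdot 1 = 62760$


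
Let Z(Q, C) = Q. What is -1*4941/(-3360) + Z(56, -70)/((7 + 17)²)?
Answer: 15803/10080 ≈ 1.5678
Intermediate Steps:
-1*4941/(-3360) + Z(56, -70)/((7 + 17)²) = -1*4941/(-3360) + 56/((7 + 17)²) = -4941*(-1/3360) + 56/(24²) = 1647/1120 + 56/576 = 1647/1120 + 56*(1/576) = 1647/1120 + 7/72 = 15803/10080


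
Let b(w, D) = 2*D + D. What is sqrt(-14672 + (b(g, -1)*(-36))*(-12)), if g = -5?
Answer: 4*I*sqrt(998) ≈ 126.36*I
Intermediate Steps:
b(w, D) = 3*D
sqrt(-14672 + (b(g, -1)*(-36))*(-12)) = sqrt(-14672 + ((3*(-1))*(-36))*(-12)) = sqrt(-14672 - 3*(-36)*(-12)) = sqrt(-14672 + 108*(-12)) = sqrt(-14672 - 1296) = sqrt(-15968) = 4*I*sqrt(998)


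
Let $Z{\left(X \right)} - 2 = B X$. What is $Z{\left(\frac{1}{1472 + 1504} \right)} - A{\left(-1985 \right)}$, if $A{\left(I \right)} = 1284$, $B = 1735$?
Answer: $- \frac{3813497}{2976} \approx -1281.4$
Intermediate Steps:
$Z{\left(X \right)} = 2 + 1735 X$
$Z{\left(\frac{1}{1472 + 1504} \right)} - A{\left(-1985 \right)} = \left(2 + \frac{1735}{1472 + 1504}\right) - 1284 = \left(2 + \frac{1735}{2976}\right) - 1284 = \frac{7687}{2976} - 1284 = - \frac{3813497}{2976}$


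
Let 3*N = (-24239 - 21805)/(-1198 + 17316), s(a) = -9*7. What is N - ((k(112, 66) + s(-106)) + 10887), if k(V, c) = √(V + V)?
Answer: -87238290/8059 - 4*√14 ≈ -10840.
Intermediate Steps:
k(V, c) = √2*√V (k(V, c) = √(2*V) = √2*√V)
s(a) = -63
N = -7674/8059 (N = ((-24239 - 21805)/(-1198 + 17316))/3 = (-46044/16118)/3 = (-46044*1/16118)/3 = (⅓)*(-23022/8059) = -7674/8059 ≈ -0.95223)
N - ((k(112, 66) + s(-106)) + 10887) = -7674/8059 - ((√2*√112 - 63) + 10887) = -7674/8059 - ((√2*(4*√7) - 63) + 10887) = -7674/8059 - ((4*√14 - 63) + 10887) = -7674/8059 - ((-63 + 4*√14) + 10887) = -7674/8059 - (10824 + 4*√14) = -7674/8059 + (-10824 - 4*√14) = -87238290/8059 - 4*√14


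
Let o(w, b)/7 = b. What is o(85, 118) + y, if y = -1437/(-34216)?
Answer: 28263853/34216 ≈ 826.04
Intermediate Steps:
o(w, b) = 7*b
y = 1437/34216 (y = -1437*(-1/34216) = 1437/34216 ≈ 0.041998)
o(85, 118) + y = 7*118 + 1437/34216 = 826 + 1437/34216 = 28263853/34216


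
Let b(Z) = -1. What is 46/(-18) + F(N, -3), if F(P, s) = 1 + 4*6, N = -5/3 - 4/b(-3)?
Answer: 202/9 ≈ 22.444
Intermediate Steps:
N = 7/3 (N = -5/3 - 4/(-1) = -5*1/3 - 4*(-1) = -5/3 + 4 = 7/3 ≈ 2.3333)
F(P, s) = 25 (F(P, s) = 1 + 24 = 25)
46/(-18) + F(N, -3) = 46/(-18) + 25 = 46*(-1/18) + 25 = -23/9 + 25 = 202/9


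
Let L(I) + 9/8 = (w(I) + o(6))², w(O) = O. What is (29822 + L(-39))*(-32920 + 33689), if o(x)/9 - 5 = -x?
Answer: 197632231/8 ≈ 2.4704e+7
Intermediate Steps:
o(x) = 45 - 9*x (o(x) = 45 + 9*(-x) = 45 - 9*x)
L(I) = -9/8 + (-9 + I)² (L(I) = -9/8 + (I + (45 - 9*6))² = -9/8 + (I + (45 - 54))² = -9/8 + (I - 9)² = -9/8 + (-9 + I)²)
(29822 + L(-39))*(-32920 + 33689) = (29822 + (-9/8 + (-9 - 39)²))*(-32920 + 33689) = (29822 + (-9/8 + (-48)²))*769 = (29822 + (-9/8 + 2304))*769 = (29822 + 18423/8)*769 = (256999/8)*769 = 197632231/8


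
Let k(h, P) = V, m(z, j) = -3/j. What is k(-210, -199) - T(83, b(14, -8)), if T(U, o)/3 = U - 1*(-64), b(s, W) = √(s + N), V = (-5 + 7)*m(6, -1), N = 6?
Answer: -435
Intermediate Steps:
V = 6 (V = (-5 + 7)*(-3/(-1)) = 2*(-3*(-1)) = 2*3 = 6)
k(h, P) = 6
b(s, W) = √(6 + s) (b(s, W) = √(s + 6) = √(6 + s))
T(U, o) = 192 + 3*U (T(U, o) = 3*(U - 1*(-64)) = 3*(U + 64) = 3*(64 + U) = 192 + 3*U)
k(-210, -199) - T(83, b(14, -8)) = 6 - (192 + 3*83) = 6 - (192 + 249) = 6 - 1*441 = 6 - 441 = -435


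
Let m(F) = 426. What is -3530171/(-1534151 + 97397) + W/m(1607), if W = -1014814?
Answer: -242755703485/102009534 ≈ -2379.7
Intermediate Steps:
-3530171/(-1534151 + 97397) + W/m(1607) = -3530171/(-1534151 + 97397) - 1014814/426 = -3530171/(-1436754) - 1014814*1/426 = -3530171*(-1/1436754) - 507407/213 = 3530171/1436754 - 507407/213 = -242755703485/102009534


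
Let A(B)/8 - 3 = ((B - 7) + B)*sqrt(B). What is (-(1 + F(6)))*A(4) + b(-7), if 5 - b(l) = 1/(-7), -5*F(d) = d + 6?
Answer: 428/7 ≈ 61.143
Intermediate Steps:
F(d) = -6/5 - d/5 (F(d) = -(d + 6)/5 = -(6 + d)/5 = -6/5 - d/5)
b(l) = 36/7 (b(l) = 5 - 1/(-7) = 5 - 1*(-1/7) = 5 + 1/7 = 36/7)
A(B) = 24 + 8*sqrt(B)*(-7 + 2*B) (A(B) = 24 + 8*(((B - 7) + B)*sqrt(B)) = 24 + 8*(((-7 + B) + B)*sqrt(B)) = 24 + 8*((-7 + 2*B)*sqrt(B)) = 24 + 8*(sqrt(B)*(-7 + 2*B)) = 24 + 8*sqrt(B)*(-7 + 2*B))
(-(1 + F(6)))*A(4) + b(-7) = (-(1 + (-6/5 - 1/5*6)))*(24 - 56*sqrt(4) + 16*4**(3/2)) + 36/7 = (-(1 + (-6/5 - 6/5)))*(24 - 56*2 + 16*8) + 36/7 = (-(1 - 12/5))*(24 - 112 + 128) + 36/7 = -1*(-7/5)*40 + 36/7 = (7/5)*40 + 36/7 = 56 + 36/7 = 428/7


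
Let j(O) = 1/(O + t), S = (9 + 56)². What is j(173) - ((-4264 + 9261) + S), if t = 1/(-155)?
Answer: -247278553/26814 ≈ -9222.0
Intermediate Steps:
S = 4225 (S = 65² = 4225)
t = -1/155 ≈ -0.0064516
j(O) = 1/(-1/155 + O) (j(O) = 1/(O - 1/155) = 1/(-1/155 + O))
j(173) - ((-4264 + 9261) + S) = 155/(-1 + 155*173) - ((-4264 + 9261) + 4225) = 155/(-1 + 26815) - (4997 + 4225) = 155/26814 - 1*9222 = 155*(1/26814) - 9222 = 155/26814 - 9222 = -247278553/26814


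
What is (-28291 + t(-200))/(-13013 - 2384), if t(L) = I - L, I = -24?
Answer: 28115/15397 ≈ 1.8260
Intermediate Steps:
t(L) = -24 - L
(-28291 + t(-200))/(-13013 - 2384) = (-28291 + (-24 - 1*(-200)))/(-13013 - 2384) = (-28291 + (-24 + 200))/(-15397) = (-28291 + 176)*(-1/15397) = -28115*(-1/15397) = 28115/15397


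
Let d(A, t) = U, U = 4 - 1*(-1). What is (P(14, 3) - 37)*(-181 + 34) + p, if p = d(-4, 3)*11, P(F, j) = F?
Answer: 3436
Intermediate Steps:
U = 5 (U = 4 + 1 = 5)
d(A, t) = 5
p = 55 (p = 5*11 = 55)
(P(14, 3) - 37)*(-181 + 34) + p = (14 - 37)*(-181 + 34) + 55 = -23*(-147) + 55 = 3381 + 55 = 3436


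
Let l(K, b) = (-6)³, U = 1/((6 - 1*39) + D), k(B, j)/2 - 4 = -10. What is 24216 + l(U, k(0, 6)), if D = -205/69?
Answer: 24000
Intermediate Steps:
D = -205/69 (D = -205*1/69 = -205/69 ≈ -2.9710)
k(B, j) = -12 (k(B, j) = 8 + 2*(-10) = 8 - 20 = -12)
U = -69/2482 (U = 1/((6 - 1*39) - 205/69) = 1/((6 - 39) - 205/69) = 1/(-33 - 205/69) = 1/(-2482/69) = -69/2482 ≈ -0.027800)
l(K, b) = -216
24216 + l(U, k(0, 6)) = 24216 - 216 = 24000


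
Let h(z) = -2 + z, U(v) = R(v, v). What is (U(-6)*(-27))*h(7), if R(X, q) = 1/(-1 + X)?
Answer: 135/7 ≈ 19.286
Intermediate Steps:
U(v) = 1/(-1 + v)
(U(-6)*(-27))*h(7) = (-27/(-1 - 6))*(-2 + 7) = (-27/(-7))*5 = -⅐*(-27)*5 = (27/7)*5 = 135/7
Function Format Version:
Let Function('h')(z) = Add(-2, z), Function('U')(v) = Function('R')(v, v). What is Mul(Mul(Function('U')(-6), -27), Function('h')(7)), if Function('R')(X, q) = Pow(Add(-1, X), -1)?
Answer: Rational(135, 7) ≈ 19.286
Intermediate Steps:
Function('U')(v) = Pow(Add(-1, v), -1)
Mul(Mul(Function('U')(-6), -27), Function('h')(7)) = Mul(Mul(Pow(Add(-1, -6), -1), -27), Add(-2, 7)) = Mul(Mul(Pow(-7, -1), -27), 5) = Mul(Mul(Rational(-1, 7), -27), 5) = Mul(Rational(27, 7), 5) = Rational(135, 7)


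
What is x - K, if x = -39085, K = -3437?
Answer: -35648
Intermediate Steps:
x - K = -39085 - 1*(-3437) = -39085 + 3437 = -35648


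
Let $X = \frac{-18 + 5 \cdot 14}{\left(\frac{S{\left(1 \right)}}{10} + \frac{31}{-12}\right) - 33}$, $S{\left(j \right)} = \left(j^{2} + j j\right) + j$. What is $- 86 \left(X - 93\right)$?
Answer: $\frac{17200086}{2117} \approx 8124.7$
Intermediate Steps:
$S{\left(j \right)} = j + 2 j^{2}$ ($S{\left(j \right)} = \left(j^{2} + j^{2}\right) + j = 2 j^{2} + j = j + 2 j^{2}$)
$X = - \frac{3120}{2117}$ ($X = \frac{-18 + 5 \cdot 14}{\left(\frac{1 \left(1 + 2 \cdot 1\right)}{10} + \frac{31}{-12}\right) - 33} = \frac{-18 + 70}{\left(1 \left(1 + 2\right) \frac{1}{10} + 31 \left(- \frac{1}{12}\right)\right) - 33} = \frac{52}{\left(1 \cdot 3 \cdot \frac{1}{10} - \frac{31}{12}\right) - 33} = \frac{52}{\left(3 \cdot \frac{1}{10} - \frac{31}{12}\right) - 33} = \frac{52}{\left(\frac{3}{10} - \frac{31}{12}\right) - 33} = \frac{52}{- \frac{137}{60} - 33} = \frac{52}{- \frac{2117}{60}} = 52 \left(- \frac{60}{2117}\right) = - \frac{3120}{2117} \approx -1.4738$)
$- 86 \left(X - 93\right) = - 86 \left(- \frac{3120}{2117} - 93\right) = \left(-86\right) \left(- \frac{200001}{2117}\right) = \frac{17200086}{2117}$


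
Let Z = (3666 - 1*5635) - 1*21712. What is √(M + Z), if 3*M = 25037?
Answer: I*√138018/3 ≈ 123.84*I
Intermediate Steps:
M = 25037/3 (M = (⅓)*25037 = 25037/3 ≈ 8345.7)
Z = -23681 (Z = (3666 - 5635) - 21712 = -1969 - 21712 = -23681)
√(M + Z) = √(25037/3 - 23681) = √(-46006/3) = I*√138018/3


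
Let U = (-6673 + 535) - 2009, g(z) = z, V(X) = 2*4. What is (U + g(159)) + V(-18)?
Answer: -7980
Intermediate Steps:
V(X) = 8
U = -8147 (U = -6138 - 2009 = -8147)
(U + g(159)) + V(-18) = (-8147 + 159) + 8 = -7988 + 8 = -7980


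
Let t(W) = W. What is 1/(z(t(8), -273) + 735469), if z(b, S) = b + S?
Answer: 1/735204 ≈ 1.3602e-6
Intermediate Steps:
z(b, S) = S + b
1/(z(t(8), -273) + 735469) = 1/((-273 + 8) + 735469) = 1/(-265 + 735469) = 1/735204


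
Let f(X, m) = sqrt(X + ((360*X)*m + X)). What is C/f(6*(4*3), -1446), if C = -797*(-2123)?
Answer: -1692031*I*sqrt(260279)/3123348 ≈ -276.38*I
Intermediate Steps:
C = 1692031
f(X, m) = sqrt(2*X + 360*X*m) (f(X, m) = sqrt(X + (360*X*m + X)) = sqrt(X + (X + 360*X*m)) = sqrt(2*X + 360*X*m))
C/f(6*(4*3), -1446) = 1692031/((sqrt(2)*sqrt((6*(4*3))*(1 + 180*(-1446))))) = 1692031/((sqrt(2)*sqrt((6*12)*(1 - 260280)))) = 1692031/((sqrt(2)*sqrt(72*(-260279)))) = 1692031/((sqrt(2)*sqrt(-18740088))) = 1692031/((sqrt(2)*(6*I*sqrt(520558)))) = 1692031/((12*I*sqrt(260279))) = 1692031*(-I*sqrt(260279)/3123348) = -1692031*I*sqrt(260279)/3123348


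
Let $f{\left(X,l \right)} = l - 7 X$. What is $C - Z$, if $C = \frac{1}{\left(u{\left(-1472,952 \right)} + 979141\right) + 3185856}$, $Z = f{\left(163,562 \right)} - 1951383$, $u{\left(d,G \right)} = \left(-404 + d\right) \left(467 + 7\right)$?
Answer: $\frac{6394184416627}{3275773} \approx 1.952 \cdot 10^{6}$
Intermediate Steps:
$u{\left(d,G \right)} = -191496 + 474 d$ ($u{\left(d,G \right)} = \left(-404 + d\right) 474 = -191496 + 474 d$)
$Z = -1951962$ ($Z = \left(562 - 1141\right) - 1951383 = -579 - 1951383 = -1951962$)
$C = \frac{1}{3275773}$ ($C = \frac{1}{\left(\left(-191496 + 474 \left(-1472\right)\right) + 979141\right) + 3185856} = \frac{1}{\left(\left(-191496 - 697728\right) + 979141\right) + 3185856} = \frac{1}{\left(-889224 + 979141\right) + 3185856} = \frac{1}{89917 + 3185856} = \frac{1}{3275773} \approx 3.0527 \cdot 10^{-7}$)
$C - Z = \frac{1}{3275773} - -1951962 = \frac{1}{3275773} + 1951962 = \frac{6394184416627}{3275773}$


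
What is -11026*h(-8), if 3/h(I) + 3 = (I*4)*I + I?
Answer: -33078/245 ≈ -135.01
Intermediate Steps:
h(I) = 3/(-3 + I + 4*I**2) (h(I) = 3/(-3 + ((I*4)*I + I)) = 3/(-3 + ((4*I)*I + I)) = 3/(-3 + (4*I**2 + I)) = 3/(-3 + (I + 4*I**2)) = 3/(-3 + I + 4*I**2))
-11026*h(-8) = -33078/(-3 - 8 + 4*(-8)**2) = -33078/(-3 - 8 + 4*64) = -33078/(-3 - 8 + 256) = -33078/245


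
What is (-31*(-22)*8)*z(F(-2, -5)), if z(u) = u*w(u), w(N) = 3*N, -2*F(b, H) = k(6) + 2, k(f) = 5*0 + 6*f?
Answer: 5908848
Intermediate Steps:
k(f) = 6*f (k(f) = 0 + 6*f = 6*f)
F(b, H) = -19 (F(b, H) = -(6*6 + 2)/2 = -(36 + 2)/2 = -½*38 = -19)
z(u) = 3*u² (z(u) = u*(3*u) = 3*u²)
(-31*(-22)*8)*z(F(-2, -5)) = (-31*(-22)*8)*(3*(-19)²) = (682*8)*(3*361) = 5456*1083 = 5908848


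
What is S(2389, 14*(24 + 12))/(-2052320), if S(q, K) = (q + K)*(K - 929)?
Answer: 245905/410464 ≈ 0.59909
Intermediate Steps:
S(q, K) = (-929 + K)*(K + q) (S(q, K) = (K + q)*(-929 + K) = (-929 + K)*(K + q))
S(2389, 14*(24 + 12))/(-2052320) = ((14*(24 + 12))**2 - 13006*(24 + 12) - 929*2389 + (14*(24 + 12))*2389)/(-2052320) = ((14*36)**2 - 13006*36 - 2219381 + (14*36)*2389)*(-1/2052320) = (504**2 - 929*504 - 2219381 + 504*2389)*(-1/2052320) = (254016 - 468216 - 2219381 + 1204056)*(-1/2052320) = -1229525*(-1/2052320) = 245905/410464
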